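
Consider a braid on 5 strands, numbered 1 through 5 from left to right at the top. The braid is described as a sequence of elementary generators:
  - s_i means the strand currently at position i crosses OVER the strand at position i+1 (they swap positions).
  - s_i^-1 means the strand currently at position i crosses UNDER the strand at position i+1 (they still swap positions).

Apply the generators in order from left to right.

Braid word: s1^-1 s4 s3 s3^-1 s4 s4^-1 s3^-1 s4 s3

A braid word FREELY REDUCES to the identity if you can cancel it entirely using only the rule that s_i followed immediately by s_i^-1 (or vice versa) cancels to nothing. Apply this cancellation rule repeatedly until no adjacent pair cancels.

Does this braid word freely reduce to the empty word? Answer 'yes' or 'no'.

Answer: no

Derivation:
Gen 1 (s1^-1): push. Stack: [s1^-1]
Gen 2 (s4): push. Stack: [s1^-1 s4]
Gen 3 (s3): push. Stack: [s1^-1 s4 s3]
Gen 4 (s3^-1): cancels prior s3. Stack: [s1^-1 s4]
Gen 5 (s4): push. Stack: [s1^-1 s4 s4]
Gen 6 (s4^-1): cancels prior s4. Stack: [s1^-1 s4]
Gen 7 (s3^-1): push. Stack: [s1^-1 s4 s3^-1]
Gen 8 (s4): push. Stack: [s1^-1 s4 s3^-1 s4]
Gen 9 (s3): push. Stack: [s1^-1 s4 s3^-1 s4 s3]
Reduced word: s1^-1 s4 s3^-1 s4 s3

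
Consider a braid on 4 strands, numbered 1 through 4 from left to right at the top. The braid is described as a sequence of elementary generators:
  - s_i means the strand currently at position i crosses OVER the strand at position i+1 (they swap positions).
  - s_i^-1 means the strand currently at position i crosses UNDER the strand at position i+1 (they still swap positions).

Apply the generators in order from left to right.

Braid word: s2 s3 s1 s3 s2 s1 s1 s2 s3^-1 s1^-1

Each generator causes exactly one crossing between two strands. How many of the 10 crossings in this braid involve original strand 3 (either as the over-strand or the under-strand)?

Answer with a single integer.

Answer: 5

Derivation:
Gen 1: crossing 2x3. Involves strand 3? yes. Count so far: 1
Gen 2: crossing 2x4. Involves strand 3? no. Count so far: 1
Gen 3: crossing 1x3. Involves strand 3? yes. Count so far: 2
Gen 4: crossing 4x2. Involves strand 3? no. Count so far: 2
Gen 5: crossing 1x2. Involves strand 3? no. Count so far: 2
Gen 6: crossing 3x2. Involves strand 3? yes. Count so far: 3
Gen 7: crossing 2x3. Involves strand 3? yes. Count so far: 4
Gen 8: crossing 2x1. Involves strand 3? no. Count so far: 4
Gen 9: crossing 2x4. Involves strand 3? no. Count so far: 4
Gen 10: crossing 3x1. Involves strand 3? yes. Count so far: 5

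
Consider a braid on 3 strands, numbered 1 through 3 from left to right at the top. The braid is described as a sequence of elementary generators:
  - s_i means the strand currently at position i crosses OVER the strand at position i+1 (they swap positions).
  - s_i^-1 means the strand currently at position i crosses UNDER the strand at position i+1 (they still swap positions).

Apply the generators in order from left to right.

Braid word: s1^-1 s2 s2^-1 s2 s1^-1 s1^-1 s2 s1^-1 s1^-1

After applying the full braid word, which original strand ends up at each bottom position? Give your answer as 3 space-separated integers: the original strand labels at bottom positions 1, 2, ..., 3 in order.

Answer: 2 1 3

Derivation:
Gen 1 (s1^-1): strand 1 crosses under strand 2. Perm now: [2 1 3]
Gen 2 (s2): strand 1 crosses over strand 3. Perm now: [2 3 1]
Gen 3 (s2^-1): strand 3 crosses under strand 1. Perm now: [2 1 3]
Gen 4 (s2): strand 1 crosses over strand 3. Perm now: [2 3 1]
Gen 5 (s1^-1): strand 2 crosses under strand 3. Perm now: [3 2 1]
Gen 6 (s1^-1): strand 3 crosses under strand 2. Perm now: [2 3 1]
Gen 7 (s2): strand 3 crosses over strand 1. Perm now: [2 1 3]
Gen 8 (s1^-1): strand 2 crosses under strand 1. Perm now: [1 2 3]
Gen 9 (s1^-1): strand 1 crosses under strand 2. Perm now: [2 1 3]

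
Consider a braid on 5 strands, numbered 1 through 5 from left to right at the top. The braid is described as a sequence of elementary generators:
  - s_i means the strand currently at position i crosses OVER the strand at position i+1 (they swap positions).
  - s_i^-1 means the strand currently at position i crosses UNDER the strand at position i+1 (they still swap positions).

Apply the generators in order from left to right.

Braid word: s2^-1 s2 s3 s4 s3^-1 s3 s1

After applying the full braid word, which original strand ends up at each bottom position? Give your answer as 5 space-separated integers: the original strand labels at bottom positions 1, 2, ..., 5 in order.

Answer: 2 1 4 5 3

Derivation:
Gen 1 (s2^-1): strand 2 crosses under strand 3. Perm now: [1 3 2 4 5]
Gen 2 (s2): strand 3 crosses over strand 2. Perm now: [1 2 3 4 5]
Gen 3 (s3): strand 3 crosses over strand 4. Perm now: [1 2 4 3 5]
Gen 4 (s4): strand 3 crosses over strand 5. Perm now: [1 2 4 5 3]
Gen 5 (s3^-1): strand 4 crosses under strand 5. Perm now: [1 2 5 4 3]
Gen 6 (s3): strand 5 crosses over strand 4. Perm now: [1 2 4 5 3]
Gen 7 (s1): strand 1 crosses over strand 2. Perm now: [2 1 4 5 3]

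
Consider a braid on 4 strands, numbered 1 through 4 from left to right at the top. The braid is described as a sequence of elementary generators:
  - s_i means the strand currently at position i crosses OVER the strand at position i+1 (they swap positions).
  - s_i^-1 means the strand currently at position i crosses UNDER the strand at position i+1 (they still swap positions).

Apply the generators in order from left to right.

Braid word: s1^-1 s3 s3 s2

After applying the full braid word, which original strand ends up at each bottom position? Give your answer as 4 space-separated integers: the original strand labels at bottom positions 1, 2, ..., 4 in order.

Answer: 2 3 1 4

Derivation:
Gen 1 (s1^-1): strand 1 crosses under strand 2. Perm now: [2 1 3 4]
Gen 2 (s3): strand 3 crosses over strand 4. Perm now: [2 1 4 3]
Gen 3 (s3): strand 4 crosses over strand 3. Perm now: [2 1 3 4]
Gen 4 (s2): strand 1 crosses over strand 3. Perm now: [2 3 1 4]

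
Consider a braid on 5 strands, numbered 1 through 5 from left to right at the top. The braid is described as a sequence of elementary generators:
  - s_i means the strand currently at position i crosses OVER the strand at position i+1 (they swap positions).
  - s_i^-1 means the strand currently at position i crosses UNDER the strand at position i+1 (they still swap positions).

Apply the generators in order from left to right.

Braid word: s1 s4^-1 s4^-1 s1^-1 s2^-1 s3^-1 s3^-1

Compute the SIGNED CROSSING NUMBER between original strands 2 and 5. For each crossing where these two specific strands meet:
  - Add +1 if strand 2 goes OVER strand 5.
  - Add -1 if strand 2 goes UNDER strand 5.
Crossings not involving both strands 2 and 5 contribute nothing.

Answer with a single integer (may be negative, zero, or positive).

Gen 1: crossing 1x2. Both 2&5? no. Sum: 0
Gen 2: crossing 4x5. Both 2&5? no. Sum: 0
Gen 3: crossing 5x4. Both 2&5? no. Sum: 0
Gen 4: crossing 2x1. Both 2&5? no. Sum: 0
Gen 5: crossing 2x3. Both 2&5? no. Sum: 0
Gen 6: crossing 2x4. Both 2&5? no. Sum: 0
Gen 7: crossing 4x2. Both 2&5? no. Sum: 0

Answer: 0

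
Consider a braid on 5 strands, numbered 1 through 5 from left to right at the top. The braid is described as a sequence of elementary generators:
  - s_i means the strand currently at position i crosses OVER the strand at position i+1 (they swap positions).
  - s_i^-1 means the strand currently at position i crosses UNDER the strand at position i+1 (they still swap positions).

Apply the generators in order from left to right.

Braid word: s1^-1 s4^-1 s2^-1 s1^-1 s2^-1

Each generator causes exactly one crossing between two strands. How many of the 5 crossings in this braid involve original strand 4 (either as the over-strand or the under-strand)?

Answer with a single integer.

Gen 1: crossing 1x2. Involves strand 4? no. Count so far: 0
Gen 2: crossing 4x5. Involves strand 4? yes. Count so far: 1
Gen 3: crossing 1x3. Involves strand 4? no. Count so far: 1
Gen 4: crossing 2x3. Involves strand 4? no. Count so far: 1
Gen 5: crossing 2x1. Involves strand 4? no. Count so far: 1

Answer: 1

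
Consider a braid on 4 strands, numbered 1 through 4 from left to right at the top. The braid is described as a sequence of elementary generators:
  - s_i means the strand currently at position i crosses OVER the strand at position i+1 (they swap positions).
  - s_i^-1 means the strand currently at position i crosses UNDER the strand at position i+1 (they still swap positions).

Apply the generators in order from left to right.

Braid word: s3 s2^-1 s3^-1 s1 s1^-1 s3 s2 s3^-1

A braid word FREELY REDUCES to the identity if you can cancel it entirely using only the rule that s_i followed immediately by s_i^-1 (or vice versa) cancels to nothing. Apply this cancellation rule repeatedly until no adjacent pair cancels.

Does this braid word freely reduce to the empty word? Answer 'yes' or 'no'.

Answer: yes

Derivation:
Gen 1 (s3): push. Stack: [s3]
Gen 2 (s2^-1): push. Stack: [s3 s2^-1]
Gen 3 (s3^-1): push. Stack: [s3 s2^-1 s3^-1]
Gen 4 (s1): push. Stack: [s3 s2^-1 s3^-1 s1]
Gen 5 (s1^-1): cancels prior s1. Stack: [s3 s2^-1 s3^-1]
Gen 6 (s3): cancels prior s3^-1. Stack: [s3 s2^-1]
Gen 7 (s2): cancels prior s2^-1. Stack: [s3]
Gen 8 (s3^-1): cancels prior s3. Stack: []
Reduced word: (empty)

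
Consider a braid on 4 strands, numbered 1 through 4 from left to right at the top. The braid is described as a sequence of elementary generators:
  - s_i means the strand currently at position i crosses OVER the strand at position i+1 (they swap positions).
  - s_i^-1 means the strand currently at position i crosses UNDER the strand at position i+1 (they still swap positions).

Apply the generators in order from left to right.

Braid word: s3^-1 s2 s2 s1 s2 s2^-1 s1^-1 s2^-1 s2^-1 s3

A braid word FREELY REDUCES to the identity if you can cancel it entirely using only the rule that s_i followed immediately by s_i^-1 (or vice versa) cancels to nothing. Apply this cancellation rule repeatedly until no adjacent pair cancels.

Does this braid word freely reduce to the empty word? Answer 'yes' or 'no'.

Answer: yes

Derivation:
Gen 1 (s3^-1): push. Stack: [s3^-1]
Gen 2 (s2): push. Stack: [s3^-1 s2]
Gen 3 (s2): push. Stack: [s3^-1 s2 s2]
Gen 4 (s1): push. Stack: [s3^-1 s2 s2 s1]
Gen 5 (s2): push. Stack: [s3^-1 s2 s2 s1 s2]
Gen 6 (s2^-1): cancels prior s2. Stack: [s3^-1 s2 s2 s1]
Gen 7 (s1^-1): cancels prior s1. Stack: [s3^-1 s2 s2]
Gen 8 (s2^-1): cancels prior s2. Stack: [s3^-1 s2]
Gen 9 (s2^-1): cancels prior s2. Stack: [s3^-1]
Gen 10 (s3): cancels prior s3^-1. Stack: []
Reduced word: (empty)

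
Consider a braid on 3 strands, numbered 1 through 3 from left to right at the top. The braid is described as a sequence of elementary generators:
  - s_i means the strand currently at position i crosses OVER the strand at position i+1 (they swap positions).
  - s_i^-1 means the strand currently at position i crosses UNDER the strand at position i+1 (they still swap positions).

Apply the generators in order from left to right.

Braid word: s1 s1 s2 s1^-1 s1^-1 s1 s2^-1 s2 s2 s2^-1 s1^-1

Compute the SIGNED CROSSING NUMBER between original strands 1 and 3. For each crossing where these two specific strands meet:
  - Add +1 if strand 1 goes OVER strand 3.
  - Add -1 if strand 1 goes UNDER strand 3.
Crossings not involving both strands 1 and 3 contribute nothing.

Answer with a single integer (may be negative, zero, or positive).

Answer: 2

Derivation:
Gen 1: crossing 1x2. Both 1&3? no. Sum: 0
Gen 2: crossing 2x1. Both 1&3? no. Sum: 0
Gen 3: crossing 2x3. Both 1&3? no. Sum: 0
Gen 4: 1 under 3. Both 1&3? yes. Contrib: -1. Sum: -1
Gen 5: 3 under 1. Both 1&3? yes. Contrib: +1. Sum: 0
Gen 6: 1 over 3. Both 1&3? yes. Contrib: +1. Sum: 1
Gen 7: crossing 1x2. Both 1&3? no. Sum: 1
Gen 8: crossing 2x1. Both 1&3? no. Sum: 1
Gen 9: crossing 1x2. Both 1&3? no. Sum: 1
Gen 10: crossing 2x1. Both 1&3? no. Sum: 1
Gen 11: 3 under 1. Both 1&3? yes. Contrib: +1. Sum: 2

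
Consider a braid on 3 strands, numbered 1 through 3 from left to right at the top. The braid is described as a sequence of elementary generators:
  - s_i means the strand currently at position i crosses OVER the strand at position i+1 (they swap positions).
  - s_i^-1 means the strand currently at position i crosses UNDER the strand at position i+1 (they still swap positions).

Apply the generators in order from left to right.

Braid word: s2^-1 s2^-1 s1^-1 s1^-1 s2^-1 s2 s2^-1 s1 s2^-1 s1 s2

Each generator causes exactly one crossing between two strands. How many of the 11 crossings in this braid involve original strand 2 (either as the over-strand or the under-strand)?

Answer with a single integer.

Gen 1: crossing 2x3. Involves strand 2? yes. Count so far: 1
Gen 2: crossing 3x2. Involves strand 2? yes. Count so far: 2
Gen 3: crossing 1x2. Involves strand 2? yes. Count so far: 3
Gen 4: crossing 2x1. Involves strand 2? yes. Count so far: 4
Gen 5: crossing 2x3. Involves strand 2? yes. Count so far: 5
Gen 6: crossing 3x2. Involves strand 2? yes. Count so far: 6
Gen 7: crossing 2x3. Involves strand 2? yes. Count so far: 7
Gen 8: crossing 1x3. Involves strand 2? no. Count so far: 7
Gen 9: crossing 1x2. Involves strand 2? yes. Count so far: 8
Gen 10: crossing 3x2. Involves strand 2? yes. Count so far: 9
Gen 11: crossing 3x1. Involves strand 2? no. Count so far: 9

Answer: 9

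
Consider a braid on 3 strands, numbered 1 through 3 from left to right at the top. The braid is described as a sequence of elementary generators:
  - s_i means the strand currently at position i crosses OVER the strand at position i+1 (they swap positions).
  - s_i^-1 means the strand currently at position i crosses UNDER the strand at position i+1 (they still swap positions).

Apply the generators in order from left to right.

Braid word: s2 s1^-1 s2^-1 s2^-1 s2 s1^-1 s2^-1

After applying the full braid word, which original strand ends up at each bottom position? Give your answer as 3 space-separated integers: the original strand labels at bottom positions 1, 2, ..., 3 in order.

Answer: 2 1 3

Derivation:
Gen 1 (s2): strand 2 crosses over strand 3. Perm now: [1 3 2]
Gen 2 (s1^-1): strand 1 crosses under strand 3. Perm now: [3 1 2]
Gen 3 (s2^-1): strand 1 crosses under strand 2. Perm now: [3 2 1]
Gen 4 (s2^-1): strand 2 crosses under strand 1. Perm now: [3 1 2]
Gen 5 (s2): strand 1 crosses over strand 2. Perm now: [3 2 1]
Gen 6 (s1^-1): strand 3 crosses under strand 2. Perm now: [2 3 1]
Gen 7 (s2^-1): strand 3 crosses under strand 1. Perm now: [2 1 3]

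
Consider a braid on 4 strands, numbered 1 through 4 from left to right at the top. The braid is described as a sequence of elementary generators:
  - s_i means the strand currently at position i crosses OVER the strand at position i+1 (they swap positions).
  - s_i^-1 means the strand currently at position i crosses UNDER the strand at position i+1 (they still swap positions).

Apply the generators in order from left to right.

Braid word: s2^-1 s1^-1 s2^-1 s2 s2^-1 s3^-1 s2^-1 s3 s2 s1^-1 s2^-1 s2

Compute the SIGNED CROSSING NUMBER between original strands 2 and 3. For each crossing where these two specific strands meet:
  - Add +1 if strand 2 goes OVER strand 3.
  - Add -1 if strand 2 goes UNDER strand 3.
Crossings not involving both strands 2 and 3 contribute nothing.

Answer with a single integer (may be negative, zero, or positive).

Answer: -1

Derivation:
Gen 1: 2 under 3. Both 2&3? yes. Contrib: -1. Sum: -1
Gen 2: crossing 1x3. Both 2&3? no. Sum: -1
Gen 3: crossing 1x2. Both 2&3? no. Sum: -1
Gen 4: crossing 2x1. Both 2&3? no. Sum: -1
Gen 5: crossing 1x2. Both 2&3? no. Sum: -1
Gen 6: crossing 1x4. Both 2&3? no. Sum: -1
Gen 7: crossing 2x4. Both 2&3? no. Sum: -1
Gen 8: crossing 2x1. Both 2&3? no. Sum: -1
Gen 9: crossing 4x1. Both 2&3? no. Sum: -1
Gen 10: crossing 3x1. Both 2&3? no. Sum: -1
Gen 11: crossing 3x4. Both 2&3? no. Sum: -1
Gen 12: crossing 4x3. Both 2&3? no. Sum: -1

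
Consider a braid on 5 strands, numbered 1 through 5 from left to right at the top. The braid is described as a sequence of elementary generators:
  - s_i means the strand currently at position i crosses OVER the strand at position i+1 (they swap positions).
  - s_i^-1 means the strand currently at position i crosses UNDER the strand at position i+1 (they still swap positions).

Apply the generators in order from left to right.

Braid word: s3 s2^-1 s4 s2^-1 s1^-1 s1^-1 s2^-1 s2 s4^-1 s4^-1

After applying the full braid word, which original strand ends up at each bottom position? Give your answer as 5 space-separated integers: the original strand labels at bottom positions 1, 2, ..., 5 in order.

Answer: 1 2 4 5 3

Derivation:
Gen 1 (s3): strand 3 crosses over strand 4. Perm now: [1 2 4 3 5]
Gen 2 (s2^-1): strand 2 crosses under strand 4. Perm now: [1 4 2 3 5]
Gen 3 (s4): strand 3 crosses over strand 5. Perm now: [1 4 2 5 3]
Gen 4 (s2^-1): strand 4 crosses under strand 2. Perm now: [1 2 4 5 3]
Gen 5 (s1^-1): strand 1 crosses under strand 2. Perm now: [2 1 4 5 3]
Gen 6 (s1^-1): strand 2 crosses under strand 1. Perm now: [1 2 4 5 3]
Gen 7 (s2^-1): strand 2 crosses under strand 4. Perm now: [1 4 2 5 3]
Gen 8 (s2): strand 4 crosses over strand 2. Perm now: [1 2 4 5 3]
Gen 9 (s4^-1): strand 5 crosses under strand 3. Perm now: [1 2 4 3 5]
Gen 10 (s4^-1): strand 3 crosses under strand 5. Perm now: [1 2 4 5 3]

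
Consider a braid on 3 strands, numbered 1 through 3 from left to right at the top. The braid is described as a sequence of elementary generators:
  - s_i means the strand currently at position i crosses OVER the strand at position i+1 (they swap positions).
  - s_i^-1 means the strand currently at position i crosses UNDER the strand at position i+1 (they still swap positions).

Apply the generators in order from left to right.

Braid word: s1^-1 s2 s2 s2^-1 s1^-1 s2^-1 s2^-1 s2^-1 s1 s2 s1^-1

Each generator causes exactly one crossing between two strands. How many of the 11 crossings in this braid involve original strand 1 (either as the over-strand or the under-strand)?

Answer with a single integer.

Answer: 9

Derivation:
Gen 1: crossing 1x2. Involves strand 1? yes. Count so far: 1
Gen 2: crossing 1x3. Involves strand 1? yes. Count so far: 2
Gen 3: crossing 3x1. Involves strand 1? yes. Count so far: 3
Gen 4: crossing 1x3. Involves strand 1? yes. Count so far: 4
Gen 5: crossing 2x3. Involves strand 1? no. Count so far: 4
Gen 6: crossing 2x1. Involves strand 1? yes. Count so far: 5
Gen 7: crossing 1x2. Involves strand 1? yes. Count so far: 6
Gen 8: crossing 2x1. Involves strand 1? yes. Count so far: 7
Gen 9: crossing 3x1. Involves strand 1? yes. Count so far: 8
Gen 10: crossing 3x2. Involves strand 1? no. Count so far: 8
Gen 11: crossing 1x2. Involves strand 1? yes. Count so far: 9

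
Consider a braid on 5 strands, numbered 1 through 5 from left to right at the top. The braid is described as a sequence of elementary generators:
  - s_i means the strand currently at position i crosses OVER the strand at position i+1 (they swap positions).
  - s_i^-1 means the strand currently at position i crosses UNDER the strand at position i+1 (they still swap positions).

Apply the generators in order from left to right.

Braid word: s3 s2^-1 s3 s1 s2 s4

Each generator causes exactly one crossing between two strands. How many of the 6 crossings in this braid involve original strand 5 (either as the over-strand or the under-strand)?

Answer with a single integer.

Gen 1: crossing 3x4. Involves strand 5? no. Count so far: 0
Gen 2: crossing 2x4. Involves strand 5? no. Count so far: 0
Gen 3: crossing 2x3. Involves strand 5? no. Count so far: 0
Gen 4: crossing 1x4. Involves strand 5? no. Count so far: 0
Gen 5: crossing 1x3. Involves strand 5? no. Count so far: 0
Gen 6: crossing 2x5. Involves strand 5? yes. Count so far: 1

Answer: 1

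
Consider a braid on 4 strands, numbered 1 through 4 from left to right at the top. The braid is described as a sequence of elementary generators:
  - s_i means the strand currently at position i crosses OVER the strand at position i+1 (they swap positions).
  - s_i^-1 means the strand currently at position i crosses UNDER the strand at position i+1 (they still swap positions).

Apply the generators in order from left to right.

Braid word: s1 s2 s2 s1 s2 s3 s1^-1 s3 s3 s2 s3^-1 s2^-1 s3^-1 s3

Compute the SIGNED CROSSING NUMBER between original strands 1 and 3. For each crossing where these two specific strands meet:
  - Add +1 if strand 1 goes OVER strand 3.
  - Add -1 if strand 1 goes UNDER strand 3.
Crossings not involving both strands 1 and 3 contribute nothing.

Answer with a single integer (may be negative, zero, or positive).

Gen 1: crossing 1x2. Both 1&3? no. Sum: 0
Gen 2: 1 over 3. Both 1&3? yes. Contrib: +1. Sum: 1
Gen 3: 3 over 1. Both 1&3? yes. Contrib: -1. Sum: 0
Gen 4: crossing 2x1. Both 1&3? no. Sum: 0
Gen 5: crossing 2x3. Both 1&3? no. Sum: 0
Gen 6: crossing 2x4. Both 1&3? no. Sum: 0
Gen 7: 1 under 3. Both 1&3? yes. Contrib: -1. Sum: -1
Gen 8: crossing 4x2. Both 1&3? no. Sum: -1
Gen 9: crossing 2x4. Both 1&3? no. Sum: -1
Gen 10: crossing 1x4. Both 1&3? no. Sum: -1
Gen 11: crossing 1x2. Both 1&3? no. Sum: -1
Gen 12: crossing 4x2. Both 1&3? no. Sum: -1
Gen 13: crossing 4x1. Both 1&3? no. Sum: -1
Gen 14: crossing 1x4. Both 1&3? no. Sum: -1

Answer: -1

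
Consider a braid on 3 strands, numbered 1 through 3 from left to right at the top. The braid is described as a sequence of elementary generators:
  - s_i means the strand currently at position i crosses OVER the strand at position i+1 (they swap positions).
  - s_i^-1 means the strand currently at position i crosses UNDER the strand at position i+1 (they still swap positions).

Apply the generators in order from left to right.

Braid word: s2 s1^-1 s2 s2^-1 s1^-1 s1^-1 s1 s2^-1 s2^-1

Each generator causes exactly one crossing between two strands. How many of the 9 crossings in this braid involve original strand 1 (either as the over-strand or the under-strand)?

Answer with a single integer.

Answer: 6

Derivation:
Gen 1: crossing 2x3. Involves strand 1? no. Count so far: 0
Gen 2: crossing 1x3. Involves strand 1? yes. Count so far: 1
Gen 3: crossing 1x2. Involves strand 1? yes. Count so far: 2
Gen 4: crossing 2x1. Involves strand 1? yes. Count so far: 3
Gen 5: crossing 3x1. Involves strand 1? yes. Count so far: 4
Gen 6: crossing 1x3. Involves strand 1? yes. Count so far: 5
Gen 7: crossing 3x1. Involves strand 1? yes. Count so far: 6
Gen 8: crossing 3x2. Involves strand 1? no. Count so far: 6
Gen 9: crossing 2x3. Involves strand 1? no. Count so far: 6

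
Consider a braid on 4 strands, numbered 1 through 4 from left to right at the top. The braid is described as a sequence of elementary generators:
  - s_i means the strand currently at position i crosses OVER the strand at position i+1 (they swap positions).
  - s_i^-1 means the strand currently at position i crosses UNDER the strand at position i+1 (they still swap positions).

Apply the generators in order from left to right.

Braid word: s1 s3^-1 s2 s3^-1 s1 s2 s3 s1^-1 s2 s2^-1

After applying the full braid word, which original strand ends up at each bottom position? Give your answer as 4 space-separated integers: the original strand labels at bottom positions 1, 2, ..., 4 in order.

Answer: 3 4 1 2

Derivation:
Gen 1 (s1): strand 1 crosses over strand 2. Perm now: [2 1 3 4]
Gen 2 (s3^-1): strand 3 crosses under strand 4. Perm now: [2 1 4 3]
Gen 3 (s2): strand 1 crosses over strand 4. Perm now: [2 4 1 3]
Gen 4 (s3^-1): strand 1 crosses under strand 3. Perm now: [2 4 3 1]
Gen 5 (s1): strand 2 crosses over strand 4. Perm now: [4 2 3 1]
Gen 6 (s2): strand 2 crosses over strand 3. Perm now: [4 3 2 1]
Gen 7 (s3): strand 2 crosses over strand 1. Perm now: [4 3 1 2]
Gen 8 (s1^-1): strand 4 crosses under strand 3. Perm now: [3 4 1 2]
Gen 9 (s2): strand 4 crosses over strand 1. Perm now: [3 1 4 2]
Gen 10 (s2^-1): strand 1 crosses under strand 4. Perm now: [3 4 1 2]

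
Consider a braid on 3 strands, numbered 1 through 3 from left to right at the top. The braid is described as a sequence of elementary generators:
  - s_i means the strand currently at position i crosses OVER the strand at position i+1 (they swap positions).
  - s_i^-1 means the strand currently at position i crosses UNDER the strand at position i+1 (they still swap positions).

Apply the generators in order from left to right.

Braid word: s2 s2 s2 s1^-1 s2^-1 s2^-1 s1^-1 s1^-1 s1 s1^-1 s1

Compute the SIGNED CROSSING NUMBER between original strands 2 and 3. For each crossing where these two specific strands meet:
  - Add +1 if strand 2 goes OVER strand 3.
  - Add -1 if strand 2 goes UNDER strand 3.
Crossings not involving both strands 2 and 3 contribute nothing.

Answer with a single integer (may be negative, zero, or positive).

Gen 1: 2 over 3. Both 2&3? yes. Contrib: +1. Sum: 1
Gen 2: 3 over 2. Both 2&3? yes. Contrib: -1. Sum: 0
Gen 3: 2 over 3. Both 2&3? yes. Contrib: +1. Sum: 1
Gen 4: crossing 1x3. Both 2&3? no. Sum: 1
Gen 5: crossing 1x2. Both 2&3? no. Sum: 1
Gen 6: crossing 2x1. Both 2&3? no. Sum: 1
Gen 7: crossing 3x1. Both 2&3? no. Sum: 1
Gen 8: crossing 1x3. Both 2&3? no. Sum: 1
Gen 9: crossing 3x1. Both 2&3? no. Sum: 1
Gen 10: crossing 1x3. Both 2&3? no. Sum: 1
Gen 11: crossing 3x1. Both 2&3? no. Sum: 1

Answer: 1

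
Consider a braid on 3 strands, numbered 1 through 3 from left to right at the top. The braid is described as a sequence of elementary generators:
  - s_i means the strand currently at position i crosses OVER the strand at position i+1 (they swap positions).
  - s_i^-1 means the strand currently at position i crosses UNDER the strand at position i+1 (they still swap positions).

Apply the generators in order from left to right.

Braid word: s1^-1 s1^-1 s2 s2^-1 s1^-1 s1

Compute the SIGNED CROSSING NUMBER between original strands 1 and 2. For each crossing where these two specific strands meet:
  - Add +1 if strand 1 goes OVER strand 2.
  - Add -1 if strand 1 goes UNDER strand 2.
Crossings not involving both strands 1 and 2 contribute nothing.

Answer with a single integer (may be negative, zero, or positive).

Answer: -2

Derivation:
Gen 1: 1 under 2. Both 1&2? yes. Contrib: -1. Sum: -1
Gen 2: 2 under 1. Both 1&2? yes. Contrib: +1. Sum: 0
Gen 3: crossing 2x3. Both 1&2? no. Sum: 0
Gen 4: crossing 3x2. Both 1&2? no. Sum: 0
Gen 5: 1 under 2. Both 1&2? yes. Contrib: -1. Sum: -1
Gen 6: 2 over 1. Both 1&2? yes. Contrib: -1. Sum: -2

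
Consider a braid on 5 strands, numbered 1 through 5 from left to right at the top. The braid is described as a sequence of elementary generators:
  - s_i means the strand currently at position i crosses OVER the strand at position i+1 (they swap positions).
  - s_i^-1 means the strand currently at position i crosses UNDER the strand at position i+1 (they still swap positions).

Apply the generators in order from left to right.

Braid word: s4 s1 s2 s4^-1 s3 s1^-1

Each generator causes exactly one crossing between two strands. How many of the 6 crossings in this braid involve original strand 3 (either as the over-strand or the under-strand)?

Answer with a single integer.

Gen 1: crossing 4x5. Involves strand 3? no. Count so far: 0
Gen 2: crossing 1x2. Involves strand 3? no. Count so far: 0
Gen 3: crossing 1x3. Involves strand 3? yes. Count so far: 1
Gen 4: crossing 5x4. Involves strand 3? no. Count so far: 1
Gen 5: crossing 1x4. Involves strand 3? no. Count so far: 1
Gen 6: crossing 2x3. Involves strand 3? yes. Count so far: 2

Answer: 2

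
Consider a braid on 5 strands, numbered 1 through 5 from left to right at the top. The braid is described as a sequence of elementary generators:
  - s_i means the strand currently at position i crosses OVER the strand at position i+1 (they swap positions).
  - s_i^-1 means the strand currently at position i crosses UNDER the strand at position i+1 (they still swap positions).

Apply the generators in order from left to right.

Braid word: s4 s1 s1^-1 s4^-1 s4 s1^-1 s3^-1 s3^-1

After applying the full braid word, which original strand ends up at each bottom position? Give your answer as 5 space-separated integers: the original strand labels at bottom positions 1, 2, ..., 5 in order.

Answer: 2 1 3 5 4

Derivation:
Gen 1 (s4): strand 4 crosses over strand 5. Perm now: [1 2 3 5 4]
Gen 2 (s1): strand 1 crosses over strand 2. Perm now: [2 1 3 5 4]
Gen 3 (s1^-1): strand 2 crosses under strand 1. Perm now: [1 2 3 5 4]
Gen 4 (s4^-1): strand 5 crosses under strand 4. Perm now: [1 2 3 4 5]
Gen 5 (s4): strand 4 crosses over strand 5. Perm now: [1 2 3 5 4]
Gen 6 (s1^-1): strand 1 crosses under strand 2. Perm now: [2 1 3 5 4]
Gen 7 (s3^-1): strand 3 crosses under strand 5. Perm now: [2 1 5 3 4]
Gen 8 (s3^-1): strand 5 crosses under strand 3. Perm now: [2 1 3 5 4]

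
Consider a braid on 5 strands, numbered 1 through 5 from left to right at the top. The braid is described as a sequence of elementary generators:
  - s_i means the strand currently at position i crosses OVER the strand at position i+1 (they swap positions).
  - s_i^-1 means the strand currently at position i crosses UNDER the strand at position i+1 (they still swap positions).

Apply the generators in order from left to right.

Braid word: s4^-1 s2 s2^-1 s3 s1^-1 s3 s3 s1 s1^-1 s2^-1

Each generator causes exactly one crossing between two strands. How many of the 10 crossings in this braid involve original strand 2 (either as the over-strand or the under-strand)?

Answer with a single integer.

Answer: 5

Derivation:
Gen 1: crossing 4x5. Involves strand 2? no. Count so far: 0
Gen 2: crossing 2x3. Involves strand 2? yes. Count so far: 1
Gen 3: crossing 3x2. Involves strand 2? yes. Count so far: 2
Gen 4: crossing 3x5. Involves strand 2? no. Count so far: 2
Gen 5: crossing 1x2. Involves strand 2? yes. Count so far: 3
Gen 6: crossing 5x3. Involves strand 2? no. Count so far: 3
Gen 7: crossing 3x5. Involves strand 2? no. Count so far: 3
Gen 8: crossing 2x1. Involves strand 2? yes. Count so far: 4
Gen 9: crossing 1x2. Involves strand 2? yes. Count so far: 5
Gen 10: crossing 1x5. Involves strand 2? no. Count so far: 5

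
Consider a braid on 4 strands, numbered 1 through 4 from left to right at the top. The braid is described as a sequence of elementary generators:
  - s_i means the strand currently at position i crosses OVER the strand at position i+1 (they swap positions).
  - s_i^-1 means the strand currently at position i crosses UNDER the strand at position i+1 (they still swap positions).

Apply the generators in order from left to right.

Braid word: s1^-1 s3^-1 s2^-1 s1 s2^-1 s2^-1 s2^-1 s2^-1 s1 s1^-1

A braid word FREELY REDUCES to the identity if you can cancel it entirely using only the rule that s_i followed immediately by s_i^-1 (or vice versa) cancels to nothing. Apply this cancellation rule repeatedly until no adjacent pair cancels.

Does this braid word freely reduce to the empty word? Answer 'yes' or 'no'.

Gen 1 (s1^-1): push. Stack: [s1^-1]
Gen 2 (s3^-1): push. Stack: [s1^-1 s3^-1]
Gen 3 (s2^-1): push. Stack: [s1^-1 s3^-1 s2^-1]
Gen 4 (s1): push. Stack: [s1^-1 s3^-1 s2^-1 s1]
Gen 5 (s2^-1): push. Stack: [s1^-1 s3^-1 s2^-1 s1 s2^-1]
Gen 6 (s2^-1): push. Stack: [s1^-1 s3^-1 s2^-1 s1 s2^-1 s2^-1]
Gen 7 (s2^-1): push. Stack: [s1^-1 s3^-1 s2^-1 s1 s2^-1 s2^-1 s2^-1]
Gen 8 (s2^-1): push. Stack: [s1^-1 s3^-1 s2^-1 s1 s2^-1 s2^-1 s2^-1 s2^-1]
Gen 9 (s1): push. Stack: [s1^-1 s3^-1 s2^-1 s1 s2^-1 s2^-1 s2^-1 s2^-1 s1]
Gen 10 (s1^-1): cancels prior s1. Stack: [s1^-1 s3^-1 s2^-1 s1 s2^-1 s2^-1 s2^-1 s2^-1]
Reduced word: s1^-1 s3^-1 s2^-1 s1 s2^-1 s2^-1 s2^-1 s2^-1

Answer: no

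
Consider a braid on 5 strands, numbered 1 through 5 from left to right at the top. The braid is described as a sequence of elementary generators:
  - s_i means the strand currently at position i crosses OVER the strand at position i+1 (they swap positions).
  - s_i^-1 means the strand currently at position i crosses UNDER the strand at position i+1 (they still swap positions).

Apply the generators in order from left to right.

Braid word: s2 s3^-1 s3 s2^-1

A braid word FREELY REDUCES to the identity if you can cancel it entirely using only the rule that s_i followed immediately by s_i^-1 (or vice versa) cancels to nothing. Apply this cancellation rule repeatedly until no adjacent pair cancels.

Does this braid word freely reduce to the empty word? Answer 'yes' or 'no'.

Answer: yes

Derivation:
Gen 1 (s2): push. Stack: [s2]
Gen 2 (s3^-1): push. Stack: [s2 s3^-1]
Gen 3 (s3): cancels prior s3^-1. Stack: [s2]
Gen 4 (s2^-1): cancels prior s2. Stack: []
Reduced word: (empty)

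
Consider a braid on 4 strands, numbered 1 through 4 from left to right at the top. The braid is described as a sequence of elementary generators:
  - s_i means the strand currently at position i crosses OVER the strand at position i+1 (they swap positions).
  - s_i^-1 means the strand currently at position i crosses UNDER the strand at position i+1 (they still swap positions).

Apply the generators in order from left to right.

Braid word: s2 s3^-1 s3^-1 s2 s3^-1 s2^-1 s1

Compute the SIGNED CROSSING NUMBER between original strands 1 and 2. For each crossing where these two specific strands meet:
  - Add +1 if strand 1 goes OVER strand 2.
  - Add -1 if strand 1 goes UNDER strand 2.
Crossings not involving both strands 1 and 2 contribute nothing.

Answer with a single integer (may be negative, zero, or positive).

Answer: 0

Derivation:
Gen 1: crossing 2x3. Both 1&2? no. Sum: 0
Gen 2: crossing 2x4. Both 1&2? no. Sum: 0
Gen 3: crossing 4x2. Both 1&2? no. Sum: 0
Gen 4: crossing 3x2. Both 1&2? no. Sum: 0
Gen 5: crossing 3x4. Both 1&2? no. Sum: 0
Gen 6: crossing 2x4. Both 1&2? no. Sum: 0
Gen 7: crossing 1x4. Both 1&2? no. Sum: 0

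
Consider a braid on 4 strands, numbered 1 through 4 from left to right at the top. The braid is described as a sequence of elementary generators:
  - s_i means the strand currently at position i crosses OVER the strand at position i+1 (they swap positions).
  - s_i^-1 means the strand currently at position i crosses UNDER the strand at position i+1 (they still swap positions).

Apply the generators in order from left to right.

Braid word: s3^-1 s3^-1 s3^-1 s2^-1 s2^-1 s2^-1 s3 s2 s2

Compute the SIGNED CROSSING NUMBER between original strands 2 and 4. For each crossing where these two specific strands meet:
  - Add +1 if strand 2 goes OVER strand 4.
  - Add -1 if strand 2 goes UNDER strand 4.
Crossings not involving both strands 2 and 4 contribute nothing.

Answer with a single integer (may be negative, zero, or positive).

Gen 1: crossing 3x4. Both 2&4? no. Sum: 0
Gen 2: crossing 4x3. Both 2&4? no. Sum: 0
Gen 3: crossing 3x4. Both 2&4? no. Sum: 0
Gen 4: 2 under 4. Both 2&4? yes. Contrib: -1. Sum: -1
Gen 5: 4 under 2. Both 2&4? yes. Contrib: +1. Sum: 0
Gen 6: 2 under 4. Both 2&4? yes. Contrib: -1. Sum: -1
Gen 7: crossing 2x3. Both 2&4? no. Sum: -1
Gen 8: crossing 4x3. Both 2&4? no. Sum: -1
Gen 9: crossing 3x4. Both 2&4? no. Sum: -1

Answer: -1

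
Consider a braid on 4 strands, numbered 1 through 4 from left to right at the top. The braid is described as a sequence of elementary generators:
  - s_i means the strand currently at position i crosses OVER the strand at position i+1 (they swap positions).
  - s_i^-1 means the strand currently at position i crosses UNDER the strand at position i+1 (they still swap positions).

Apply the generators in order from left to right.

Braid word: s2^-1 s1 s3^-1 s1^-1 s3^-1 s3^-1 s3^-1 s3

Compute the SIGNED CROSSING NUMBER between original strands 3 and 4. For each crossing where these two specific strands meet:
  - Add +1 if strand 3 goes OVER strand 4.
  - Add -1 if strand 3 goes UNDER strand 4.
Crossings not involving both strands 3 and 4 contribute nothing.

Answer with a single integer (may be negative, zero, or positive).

Gen 1: crossing 2x3. Both 3&4? no. Sum: 0
Gen 2: crossing 1x3. Both 3&4? no. Sum: 0
Gen 3: crossing 2x4. Both 3&4? no. Sum: 0
Gen 4: crossing 3x1. Both 3&4? no. Sum: 0
Gen 5: crossing 4x2. Both 3&4? no. Sum: 0
Gen 6: crossing 2x4. Both 3&4? no. Sum: 0
Gen 7: crossing 4x2. Both 3&4? no. Sum: 0
Gen 8: crossing 2x4. Both 3&4? no. Sum: 0

Answer: 0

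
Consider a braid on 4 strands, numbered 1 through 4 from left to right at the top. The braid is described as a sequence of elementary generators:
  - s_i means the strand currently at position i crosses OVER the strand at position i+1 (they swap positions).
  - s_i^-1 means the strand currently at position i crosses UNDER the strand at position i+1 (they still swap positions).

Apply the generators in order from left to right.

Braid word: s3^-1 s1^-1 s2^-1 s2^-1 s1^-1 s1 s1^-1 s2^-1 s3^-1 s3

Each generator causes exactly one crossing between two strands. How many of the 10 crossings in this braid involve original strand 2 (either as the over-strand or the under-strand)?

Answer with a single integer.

Gen 1: crossing 3x4. Involves strand 2? no. Count so far: 0
Gen 2: crossing 1x2. Involves strand 2? yes. Count so far: 1
Gen 3: crossing 1x4. Involves strand 2? no. Count so far: 1
Gen 4: crossing 4x1. Involves strand 2? no. Count so far: 1
Gen 5: crossing 2x1. Involves strand 2? yes. Count so far: 2
Gen 6: crossing 1x2. Involves strand 2? yes. Count so far: 3
Gen 7: crossing 2x1. Involves strand 2? yes. Count so far: 4
Gen 8: crossing 2x4. Involves strand 2? yes. Count so far: 5
Gen 9: crossing 2x3. Involves strand 2? yes. Count so far: 6
Gen 10: crossing 3x2. Involves strand 2? yes. Count so far: 7

Answer: 7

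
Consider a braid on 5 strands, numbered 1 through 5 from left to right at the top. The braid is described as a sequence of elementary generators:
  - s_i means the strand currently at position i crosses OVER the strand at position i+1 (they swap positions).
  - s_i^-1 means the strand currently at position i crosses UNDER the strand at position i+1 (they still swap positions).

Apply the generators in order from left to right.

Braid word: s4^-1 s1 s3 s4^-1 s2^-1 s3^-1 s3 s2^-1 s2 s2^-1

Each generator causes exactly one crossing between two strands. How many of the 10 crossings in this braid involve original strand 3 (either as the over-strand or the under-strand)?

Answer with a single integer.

Answer: 2

Derivation:
Gen 1: crossing 4x5. Involves strand 3? no. Count so far: 0
Gen 2: crossing 1x2. Involves strand 3? no. Count so far: 0
Gen 3: crossing 3x5. Involves strand 3? yes. Count so far: 1
Gen 4: crossing 3x4. Involves strand 3? yes. Count so far: 2
Gen 5: crossing 1x5. Involves strand 3? no. Count so far: 2
Gen 6: crossing 1x4. Involves strand 3? no. Count so far: 2
Gen 7: crossing 4x1. Involves strand 3? no. Count so far: 2
Gen 8: crossing 5x1. Involves strand 3? no. Count so far: 2
Gen 9: crossing 1x5. Involves strand 3? no. Count so far: 2
Gen 10: crossing 5x1. Involves strand 3? no. Count so far: 2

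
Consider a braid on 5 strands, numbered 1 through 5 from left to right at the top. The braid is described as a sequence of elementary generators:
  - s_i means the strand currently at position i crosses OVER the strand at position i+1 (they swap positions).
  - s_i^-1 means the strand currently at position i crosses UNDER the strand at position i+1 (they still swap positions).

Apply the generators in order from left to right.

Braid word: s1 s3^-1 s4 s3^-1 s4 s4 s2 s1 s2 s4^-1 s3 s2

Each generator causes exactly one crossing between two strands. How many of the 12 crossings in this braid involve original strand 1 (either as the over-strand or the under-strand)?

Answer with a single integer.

Answer: 4

Derivation:
Gen 1: crossing 1x2. Involves strand 1? yes. Count so far: 1
Gen 2: crossing 3x4. Involves strand 1? no. Count so far: 1
Gen 3: crossing 3x5. Involves strand 1? no. Count so far: 1
Gen 4: crossing 4x5. Involves strand 1? no. Count so far: 1
Gen 5: crossing 4x3. Involves strand 1? no. Count so far: 1
Gen 6: crossing 3x4. Involves strand 1? no. Count so far: 1
Gen 7: crossing 1x5. Involves strand 1? yes. Count so far: 2
Gen 8: crossing 2x5. Involves strand 1? no. Count so far: 2
Gen 9: crossing 2x1. Involves strand 1? yes. Count so far: 3
Gen 10: crossing 4x3. Involves strand 1? no. Count so far: 3
Gen 11: crossing 2x3. Involves strand 1? no. Count so far: 3
Gen 12: crossing 1x3. Involves strand 1? yes. Count so far: 4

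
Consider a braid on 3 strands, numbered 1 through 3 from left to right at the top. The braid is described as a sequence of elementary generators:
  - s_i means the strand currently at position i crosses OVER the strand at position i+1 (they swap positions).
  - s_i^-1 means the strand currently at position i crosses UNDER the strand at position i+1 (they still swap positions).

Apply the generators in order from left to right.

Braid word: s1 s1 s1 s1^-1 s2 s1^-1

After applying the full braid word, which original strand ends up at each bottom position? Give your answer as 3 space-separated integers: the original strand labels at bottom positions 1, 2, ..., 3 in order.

Answer: 3 1 2

Derivation:
Gen 1 (s1): strand 1 crosses over strand 2. Perm now: [2 1 3]
Gen 2 (s1): strand 2 crosses over strand 1. Perm now: [1 2 3]
Gen 3 (s1): strand 1 crosses over strand 2. Perm now: [2 1 3]
Gen 4 (s1^-1): strand 2 crosses under strand 1. Perm now: [1 2 3]
Gen 5 (s2): strand 2 crosses over strand 3. Perm now: [1 3 2]
Gen 6 (s1^-1): strand 1 crosses under strand 3. Perm now: [3 1 2]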